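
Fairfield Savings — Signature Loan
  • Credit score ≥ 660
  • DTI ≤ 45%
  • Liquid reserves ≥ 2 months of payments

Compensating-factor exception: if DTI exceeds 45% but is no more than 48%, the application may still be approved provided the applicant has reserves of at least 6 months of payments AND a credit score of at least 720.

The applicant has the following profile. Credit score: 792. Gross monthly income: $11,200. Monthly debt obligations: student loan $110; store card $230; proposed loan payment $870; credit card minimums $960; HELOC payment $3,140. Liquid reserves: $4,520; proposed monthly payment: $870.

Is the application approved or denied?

Credit score 792 ≥ 660 (meets base)
Total debts = (110 + 230 + 870 + 960 + 3,140) = 5,310. DTI: 5,310 ÷ 11,200 = 47.4%, over the 45% base limit.
Reserves: 4,520 ÷ 870 = 5.2 months (meets 2-month minimum)
DTI 47.4% is within the 45%–48% exception band; checking compensating factors.
Override check — reserves: 5.2 mo (short of 6); score: 792 (ok).
Override conditions not both satisfied; exception does not apply.

Denied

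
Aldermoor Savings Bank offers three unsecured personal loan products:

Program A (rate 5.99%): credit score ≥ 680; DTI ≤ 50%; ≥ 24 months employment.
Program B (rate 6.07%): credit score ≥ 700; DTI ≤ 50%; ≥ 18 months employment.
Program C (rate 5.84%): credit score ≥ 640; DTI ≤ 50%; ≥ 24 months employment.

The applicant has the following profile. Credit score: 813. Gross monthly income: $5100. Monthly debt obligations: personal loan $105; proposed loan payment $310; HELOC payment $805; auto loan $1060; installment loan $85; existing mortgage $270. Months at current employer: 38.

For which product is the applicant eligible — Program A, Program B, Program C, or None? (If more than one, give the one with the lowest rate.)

None

Total debts = (105 + 310 + 805 + 1,060 + 85 + 270) = 2,635; DTI = 2,635/5,100 = 51.7%.
Program A: score 813 ≥ 680; DTI 51.7% > 50%; employment 38 ≥ 24 mo → does not qualify.
Program B: score 813 ≥ 700; DTI 51.7% > 50%; employment 38 ≥ 18 mo → does not qualify.
Program C: score 813 ≥ 640; DTI 51.7% > 50%; employment 38 ≥ 24 mo → does not qualify.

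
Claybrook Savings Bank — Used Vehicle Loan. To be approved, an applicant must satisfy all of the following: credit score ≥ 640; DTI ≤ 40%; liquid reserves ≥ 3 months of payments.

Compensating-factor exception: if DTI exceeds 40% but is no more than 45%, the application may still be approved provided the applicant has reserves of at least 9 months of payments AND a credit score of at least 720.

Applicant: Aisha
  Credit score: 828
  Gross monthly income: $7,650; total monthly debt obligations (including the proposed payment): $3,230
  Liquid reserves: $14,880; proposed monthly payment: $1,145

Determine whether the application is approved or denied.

Credit score 828 ≥ 640 (meets base)
DTI = 3,230/7,650 = 42.2% > 40% — standard DTI limit exceeded.
Reserves: 14,880 ÷ 1,145 = 13.0 months (meets 3-month minimum)
DTI 42.2% is within the 40%–45% exception band; checking compensating factors.
Reserves 13.0 ≥ 9 months; credit score 828 ≥ 720.
Both compensating conditions met → exception applies.

Approved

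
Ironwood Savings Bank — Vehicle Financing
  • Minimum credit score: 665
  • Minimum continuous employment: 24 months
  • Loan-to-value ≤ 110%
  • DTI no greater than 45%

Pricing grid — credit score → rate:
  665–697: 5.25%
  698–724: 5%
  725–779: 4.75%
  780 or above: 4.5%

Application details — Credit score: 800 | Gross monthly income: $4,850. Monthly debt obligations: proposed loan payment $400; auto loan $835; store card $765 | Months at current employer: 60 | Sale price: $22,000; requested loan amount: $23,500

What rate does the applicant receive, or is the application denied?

Credit score 800 ≥ 665 (meets minimum)
Total monthly debts = (400 + 835 + 765) = 2,000. DTI: 2,000 ÷ 4,850 = 41.2%, within the 45% cap
Employment 60 ≥ 24 months
LTV = 23,500/22,000 = 106.8% ≤ 110%
All requirements met. Score 800 falls in the 780 or above tier → 4.5%.

Approved at 4.5%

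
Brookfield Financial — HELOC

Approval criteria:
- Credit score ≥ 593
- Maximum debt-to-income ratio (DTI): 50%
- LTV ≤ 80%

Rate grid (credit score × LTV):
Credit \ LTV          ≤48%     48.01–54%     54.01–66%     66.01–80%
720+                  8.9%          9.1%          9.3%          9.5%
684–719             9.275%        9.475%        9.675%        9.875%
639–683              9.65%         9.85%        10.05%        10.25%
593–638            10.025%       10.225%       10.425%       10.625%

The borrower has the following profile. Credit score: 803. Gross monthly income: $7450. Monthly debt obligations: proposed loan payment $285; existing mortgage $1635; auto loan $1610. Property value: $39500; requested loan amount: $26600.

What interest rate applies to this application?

9.5%

Credit score 803 ≥ 593; Total monthly debts = (285 + 1,635 + 1,610) = 3,530. Debt-to-income = 3,530/7,450 = 47.4% — meets 50% limit
LTV = 26,600/39,500 = 67.3% ≤ 80%
Row: 803 falls in 720+. Column: 67.3% falls in 66.01–80%. Rate = 9.5%.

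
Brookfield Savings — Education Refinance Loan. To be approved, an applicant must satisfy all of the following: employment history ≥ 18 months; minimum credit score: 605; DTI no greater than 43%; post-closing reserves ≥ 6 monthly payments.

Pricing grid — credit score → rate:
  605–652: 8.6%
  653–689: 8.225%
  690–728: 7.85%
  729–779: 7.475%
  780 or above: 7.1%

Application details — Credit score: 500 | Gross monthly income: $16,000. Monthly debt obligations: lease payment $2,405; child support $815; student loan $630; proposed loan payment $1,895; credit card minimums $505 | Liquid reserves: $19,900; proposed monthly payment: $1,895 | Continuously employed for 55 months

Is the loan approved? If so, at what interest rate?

Credit score 500 < 605 (below minimum)
Liquid reserves cover 19,900/1,895 = 10.5 months — ≥ 6 required
Employment 55 ≥ 18 months
Total monthly debts = (2,405 + 815 + 630 + 1,895 + 505) = 6,250. DTI = 6,250/16,000 = 39.1% ≤ 43%
Not all requirements met → denied.

Denied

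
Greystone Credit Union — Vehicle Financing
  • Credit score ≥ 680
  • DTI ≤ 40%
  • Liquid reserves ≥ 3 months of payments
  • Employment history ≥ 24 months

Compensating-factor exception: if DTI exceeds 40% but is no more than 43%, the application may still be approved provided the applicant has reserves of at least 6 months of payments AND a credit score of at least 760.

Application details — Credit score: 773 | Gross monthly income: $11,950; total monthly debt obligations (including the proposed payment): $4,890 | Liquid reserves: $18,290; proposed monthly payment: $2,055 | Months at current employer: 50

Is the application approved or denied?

Approved

Credit score 773 ≥ 680 (meets base)
DTI = 4,890/11,950 = 40.9% > 40% — standard DTI limit exceeded.
Reserves = 18,290/2,055 = 8.9 months ≥ 3
Employment 50 ≥ 24 months
40.9% falls in the override range (40%–43%), so the compensating-factor test applies.
Reserves 8.9 ≥ 6 months; credit score 773 ≥ 760.
Both compensating conditions met → exception applies.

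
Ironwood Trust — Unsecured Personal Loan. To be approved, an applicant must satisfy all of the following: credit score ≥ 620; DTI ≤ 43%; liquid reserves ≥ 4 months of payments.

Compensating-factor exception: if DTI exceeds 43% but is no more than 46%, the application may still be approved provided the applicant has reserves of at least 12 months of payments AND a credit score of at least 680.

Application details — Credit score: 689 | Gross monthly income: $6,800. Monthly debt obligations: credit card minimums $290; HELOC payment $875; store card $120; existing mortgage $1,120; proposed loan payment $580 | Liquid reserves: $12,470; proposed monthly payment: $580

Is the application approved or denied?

Credit score 689 ≥ 620 (meets base)
Total debts = (290 + 875 + 120 + 1,120 + 580) = 2,985. DTI: 2,985 ÷ 6,800 = 43.9%, over the 43% base limit.
Liquid reserves cover 12,470/580 = 21.5 months — ≥ 4 required
43.9% falls in the override range (43%–46%), so the compensating-factor test applies.
Reserves 21.5 ≥ 12 months; credit score 689 ≥ 680.
Both override conditions satisfied; DTI exception granted.

Approved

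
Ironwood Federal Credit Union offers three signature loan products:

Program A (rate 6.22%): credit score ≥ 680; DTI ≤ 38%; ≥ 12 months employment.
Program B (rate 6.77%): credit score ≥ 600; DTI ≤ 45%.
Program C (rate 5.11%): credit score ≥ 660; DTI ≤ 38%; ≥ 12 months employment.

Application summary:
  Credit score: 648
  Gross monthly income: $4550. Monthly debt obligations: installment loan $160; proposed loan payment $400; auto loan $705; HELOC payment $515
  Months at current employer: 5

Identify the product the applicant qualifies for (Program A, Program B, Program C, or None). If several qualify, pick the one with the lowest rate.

Total debts = (160 + 400 + 705 + 515) = 1,780; DTI = 1,780/4,550 = 39.1%.
Program A: score 648 < 680; DTI 39.1% > 38%; employment 5 < 12 mo → does not qualify.
Program B: score 648 ≥ 600; DTI 39.1% ≤ 45% → qualifies.
Program C: score 648 < 660; DTI 39.1% > 38%; employment 5 < 12 mo → does not qualify.

Program B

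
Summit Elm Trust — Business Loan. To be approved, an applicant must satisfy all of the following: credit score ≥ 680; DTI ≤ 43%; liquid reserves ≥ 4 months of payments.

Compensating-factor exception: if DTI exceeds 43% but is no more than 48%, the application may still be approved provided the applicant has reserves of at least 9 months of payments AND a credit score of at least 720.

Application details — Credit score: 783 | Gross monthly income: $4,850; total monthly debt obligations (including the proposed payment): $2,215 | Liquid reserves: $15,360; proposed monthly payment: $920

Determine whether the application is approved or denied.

Approved

Credit score 783 ≥ 680 (meets base)
DTI = 2,215/4,850 = 45.7% > 43% — standard DTI limit exceeded.
Liquid reserves cover 15,360/920 = 16.7 months — ≥ 4 required
45.7% falls in the override range (43%–48%), so the compensating-factor test applies.
Reserves 16.7 ≥ 9 months; credit score 783 ≥ 720.
Both override conditions satisfied; DTI exception granted.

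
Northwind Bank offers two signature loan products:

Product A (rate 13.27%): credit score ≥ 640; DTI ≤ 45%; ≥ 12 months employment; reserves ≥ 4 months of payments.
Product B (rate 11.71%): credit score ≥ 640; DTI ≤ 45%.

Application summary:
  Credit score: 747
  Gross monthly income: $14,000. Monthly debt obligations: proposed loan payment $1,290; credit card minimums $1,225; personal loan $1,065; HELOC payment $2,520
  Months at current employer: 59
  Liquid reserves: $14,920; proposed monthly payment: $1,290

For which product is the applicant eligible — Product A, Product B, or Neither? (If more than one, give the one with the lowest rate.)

Product B

Total debts = (1,290 + 1,225 + 1,065 + 2,520) = 6,100; DTI = 6,100/14,000 = 43.6%.
Reserves = 14,920/1,290 = 11.6 months.
Product A: score 747 ≥ 640; DTI 43.6% ≤ 45%; employment 59 ≥ 12 mo; reserves 11.6 ≥ 4 mo → qualifies.
Product B: score 747 ≥ 640; DTI 43.6% ≤ 45% → qualifies.
Qualifying: Product A, Product B. Lowest rate is 11.71% → Product B.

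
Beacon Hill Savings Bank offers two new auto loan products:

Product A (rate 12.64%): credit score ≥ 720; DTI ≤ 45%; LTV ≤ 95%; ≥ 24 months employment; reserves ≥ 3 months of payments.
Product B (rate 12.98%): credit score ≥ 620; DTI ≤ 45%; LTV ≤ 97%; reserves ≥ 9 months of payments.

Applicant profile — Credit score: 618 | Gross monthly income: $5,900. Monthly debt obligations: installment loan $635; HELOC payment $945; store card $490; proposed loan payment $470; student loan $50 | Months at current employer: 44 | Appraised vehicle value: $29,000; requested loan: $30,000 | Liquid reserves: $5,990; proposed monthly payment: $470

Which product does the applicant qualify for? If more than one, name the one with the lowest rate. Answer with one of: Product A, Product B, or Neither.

Neither

Total debts = (635 + 945 + 490 + 470 + 50) = 2,590; DTI = 2,590/5,900 = 43.9%.
LTV = 30,000/29,000 = 103.4%.
Reserves = 5,990/470 = 12.7 months.
Product A: score 618 < 720; DTI 43.9% ≤ 45%; LTV 103.4% > 95%; employment 44 ≥ 24 mo; reserves 12.7 ≥ 3 mo → does not qualify.
Product B: score 618 < 620; DTI 43.9% ≤ 45%; LTV 103.4% > 97%; reserves 12.7 ≥ 9 mo → does not qualify.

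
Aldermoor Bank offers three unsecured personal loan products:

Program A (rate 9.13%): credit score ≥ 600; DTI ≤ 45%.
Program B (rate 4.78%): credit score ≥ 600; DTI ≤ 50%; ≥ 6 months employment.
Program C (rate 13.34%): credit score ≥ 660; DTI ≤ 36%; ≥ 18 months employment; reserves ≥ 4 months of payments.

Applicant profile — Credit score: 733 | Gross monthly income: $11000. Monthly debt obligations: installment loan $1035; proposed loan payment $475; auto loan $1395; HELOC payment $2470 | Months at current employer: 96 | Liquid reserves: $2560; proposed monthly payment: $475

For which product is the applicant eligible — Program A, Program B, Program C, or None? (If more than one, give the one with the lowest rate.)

Total debts = (1,035 + 475 + 1,395 + 2,470) = 5,375; DTI = 5,375/11,000 = 48.9%.
Reserves = 2,560/475 = 5.4 months.
Program A: score 733 ≥ 600; DTI 48.9% > 45% → does not qualify.
Program B: score 733 ≥ 600; DTI 48.9% ≤ 50%; employment 96 ≥ 6 mo → qualifies.
Program C: score 733 ≥ 660; DTI 48.9% > 36%; employment 96 ≥ 18 mo; reserves 5.4 ≥ 4 mo → does not qualify.

Program B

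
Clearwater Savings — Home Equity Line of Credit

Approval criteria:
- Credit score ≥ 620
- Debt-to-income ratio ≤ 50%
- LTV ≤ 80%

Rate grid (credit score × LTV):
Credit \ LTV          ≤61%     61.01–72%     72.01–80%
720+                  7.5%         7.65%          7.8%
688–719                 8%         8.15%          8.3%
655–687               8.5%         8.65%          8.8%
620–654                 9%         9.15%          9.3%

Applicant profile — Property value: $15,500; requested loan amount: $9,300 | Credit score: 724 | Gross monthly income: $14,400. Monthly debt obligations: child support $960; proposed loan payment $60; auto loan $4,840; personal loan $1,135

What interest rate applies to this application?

Credit score 724 ≥ 620; Total monthly debts = (960 + 60 + 4,840 + 1,135) = 6,995. DTI = 6,995/14,400 = 48.6% ≤ 50%
LTV = 9,300/15,500 = 60% ≤ 80%
Row: 724 falls in 720+. Column: 60% falls in ≤61%. Rate = 7.5%.

7.5%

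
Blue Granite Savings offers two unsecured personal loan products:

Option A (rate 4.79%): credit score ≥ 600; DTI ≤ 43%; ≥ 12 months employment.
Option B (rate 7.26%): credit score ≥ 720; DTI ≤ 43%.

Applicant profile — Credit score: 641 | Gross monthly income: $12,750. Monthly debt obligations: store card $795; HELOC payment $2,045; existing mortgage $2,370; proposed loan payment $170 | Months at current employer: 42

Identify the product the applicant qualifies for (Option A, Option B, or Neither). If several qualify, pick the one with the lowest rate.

Total debts = (795 + 2,045 + 2,370 + 170) = 5,380; DTI = 5,380/12,750 = 42.2%.
Option A: score 641 ≥ 600; DTI 42.2% ≤ 43%; employment 42 ≥ 12 mo → qualifies.
Option B: score 641 < 720; DTI 42.2% ≤ 43% → does not qualify.

Option A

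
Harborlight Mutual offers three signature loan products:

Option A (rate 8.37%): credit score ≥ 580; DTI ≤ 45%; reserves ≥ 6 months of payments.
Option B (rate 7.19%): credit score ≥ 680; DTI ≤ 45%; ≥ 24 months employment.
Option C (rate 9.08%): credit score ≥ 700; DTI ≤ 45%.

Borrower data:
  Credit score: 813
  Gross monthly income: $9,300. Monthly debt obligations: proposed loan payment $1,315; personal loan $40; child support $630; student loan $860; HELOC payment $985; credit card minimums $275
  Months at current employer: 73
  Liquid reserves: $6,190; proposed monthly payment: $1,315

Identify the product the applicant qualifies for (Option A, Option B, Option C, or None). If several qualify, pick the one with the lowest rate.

Total debts = (1,315 + 40 + 630 + 860 + 985 + 275) = 4,105; DTI = 4,105/9,300 = 44.1%.
Reserves = 6,190/1,315 = 4.7 months.
Option A: score 813 ≥ 580; DTI 44.1% ≤ 45%; reserves 4.7 < 6 mo → does not qualify.
Option B: score 813 ≥ 680; DTI 44.1% ≤ 45%; employment 73 ≥ 24 mo → qualifies.
Option C: score 813 ≥ 700; DTI 44.1% ≤ 45% → qualifies.
Qualifying: Option B, Option C. Lowest rate is 7.19% → Option B.

Option B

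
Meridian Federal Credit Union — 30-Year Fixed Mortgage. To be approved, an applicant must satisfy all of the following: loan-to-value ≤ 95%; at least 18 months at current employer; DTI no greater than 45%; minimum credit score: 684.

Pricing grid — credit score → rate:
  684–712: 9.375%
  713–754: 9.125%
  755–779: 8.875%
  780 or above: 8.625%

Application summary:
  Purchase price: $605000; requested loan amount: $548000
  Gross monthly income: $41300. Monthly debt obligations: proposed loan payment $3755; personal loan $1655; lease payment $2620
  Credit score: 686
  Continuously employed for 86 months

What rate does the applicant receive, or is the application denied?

Approved at 9.375%

Credit score 686 ≥ 684 (meets minimum)
Employment 86 ≥ 18 months
Total monthly debts = (3,755 + 1,655 + 2,620) = 8,030. DTI: 8,030 ÷ 41,300 = 19.4%, within the 45% cap
LTV: 548,000 ÷ 605,000 = 90.6%, within 95% cap
All requirements met. Score 686 falls in the 684–712 tier → 9.375%.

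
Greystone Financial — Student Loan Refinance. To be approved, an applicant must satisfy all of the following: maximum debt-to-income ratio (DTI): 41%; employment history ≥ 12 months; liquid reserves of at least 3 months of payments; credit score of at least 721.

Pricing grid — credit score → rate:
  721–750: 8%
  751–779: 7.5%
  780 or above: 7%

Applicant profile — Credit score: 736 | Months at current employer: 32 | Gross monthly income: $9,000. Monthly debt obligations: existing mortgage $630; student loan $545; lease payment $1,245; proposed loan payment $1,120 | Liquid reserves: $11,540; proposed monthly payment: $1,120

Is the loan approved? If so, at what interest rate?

Approved at 8%

Credit score 736 ≥ 721 (meets minimum)
Employment 32 ≥ 12 months
Total monthly debts = (630 + 545 + 1,245 + 1,120) = 3,540. DTI = 3,540/9,000 = 39.3% ≤ 41%
Reserves = 11,540/1,120 = 10.3 months ≥ 3
All requirements met. Score 736 falls in the 721–750 tier → 8%.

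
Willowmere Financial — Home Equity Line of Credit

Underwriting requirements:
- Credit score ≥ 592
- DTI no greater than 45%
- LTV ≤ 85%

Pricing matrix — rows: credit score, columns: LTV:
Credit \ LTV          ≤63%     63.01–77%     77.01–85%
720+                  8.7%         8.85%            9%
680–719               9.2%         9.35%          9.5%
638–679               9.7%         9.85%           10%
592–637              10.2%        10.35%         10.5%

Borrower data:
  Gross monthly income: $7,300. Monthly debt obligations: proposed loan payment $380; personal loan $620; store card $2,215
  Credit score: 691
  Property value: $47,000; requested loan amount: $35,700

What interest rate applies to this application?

Credit score 691 ≥ 592; Total monthly debts = (380 + 620 + 2,215) = 3,215. DTI = 3,215/7,300 = 44% ≤ 45%
LTV: 35,700 ÷ 47,000 = 76%, within 85% cap
Row: 691 falls in 680–719. Column: 76% falls in 63.01–77%. Rate = 9.35%.

9.35%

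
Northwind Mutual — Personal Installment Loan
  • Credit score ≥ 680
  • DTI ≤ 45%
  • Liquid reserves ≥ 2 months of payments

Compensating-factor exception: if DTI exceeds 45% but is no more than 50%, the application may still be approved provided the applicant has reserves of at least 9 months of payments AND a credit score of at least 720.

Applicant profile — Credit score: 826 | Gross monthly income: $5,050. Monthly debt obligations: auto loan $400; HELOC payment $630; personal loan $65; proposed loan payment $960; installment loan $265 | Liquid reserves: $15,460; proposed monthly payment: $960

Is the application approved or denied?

Approved

Credit score 826 ≥ 680 (meets base)
Total debts = (400 + 630 + 65 + 960 + 265) = 2,320. DTI: 2,320 ÷ 5,050 = 45.9%, over the 45% base limit.
Liquid reserves cover 15,460/960 = 16.1 months — ≥ 2 required
DTI 45.9% is within the 45%–50% exception band; checking compensating factors.
Reserves 16.1 ≥ 9 months; credit score 826 ≥ 720.
Both override conditions satisfied; DTI exception granted.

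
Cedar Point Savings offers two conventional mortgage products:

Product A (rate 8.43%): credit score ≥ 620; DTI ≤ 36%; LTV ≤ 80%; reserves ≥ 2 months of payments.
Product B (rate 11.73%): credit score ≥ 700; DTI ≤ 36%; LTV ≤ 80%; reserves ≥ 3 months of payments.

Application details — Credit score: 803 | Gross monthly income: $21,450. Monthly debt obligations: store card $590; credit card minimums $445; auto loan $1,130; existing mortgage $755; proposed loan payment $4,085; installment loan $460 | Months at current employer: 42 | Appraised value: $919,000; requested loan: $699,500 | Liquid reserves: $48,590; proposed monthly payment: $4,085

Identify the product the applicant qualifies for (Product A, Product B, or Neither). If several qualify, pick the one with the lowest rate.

Total debts = (590 + 445 + 1,130 + 755 + 4,085 + 460) = 7,465; DTI = 7,465/21,450 = 34.8%.
LTV = 699,500/919,000 = 76.1%.
Reserves = 48,590/4,085 = 11.9 months.
Product A: score 803 ≥ 620; DTI 34.8% ≤ 36%; LTV 76.1% ≤ 80%; reserves 11.9 ≥ 2 mo → qualifies.
Product B: score 803 ≥ 700; DTI 34.8% ≤ 36%; LTV 76.1% ≤ 80%; reserves 11.9 ≥ 3 mo → qualifies.
Qualifying: Product A, Product B. Lowest rate is 8.43% → Product A.

Product A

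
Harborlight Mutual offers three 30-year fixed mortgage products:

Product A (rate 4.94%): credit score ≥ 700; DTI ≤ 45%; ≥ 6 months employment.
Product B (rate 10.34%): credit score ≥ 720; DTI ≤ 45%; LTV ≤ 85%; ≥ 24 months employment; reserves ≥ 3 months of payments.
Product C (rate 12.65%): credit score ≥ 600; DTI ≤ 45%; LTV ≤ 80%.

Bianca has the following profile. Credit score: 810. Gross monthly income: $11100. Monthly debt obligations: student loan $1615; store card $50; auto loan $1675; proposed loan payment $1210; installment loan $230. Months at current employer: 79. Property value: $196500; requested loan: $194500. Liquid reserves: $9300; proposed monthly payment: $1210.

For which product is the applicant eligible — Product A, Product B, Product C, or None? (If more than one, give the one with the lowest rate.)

Product A

Total debts = (1,615 + 50 + 1,675 + 1,210 + 230) = 4,780; DTI = 4,780/11,100 = 43.1%.
LTV = 194,500/196,500 = 99%.
Reserves = 9,300/1,210 = 7.7 months.
Product A: score 810 ≥ 700; DTI 43.1% ≤ 45%; employment 79 ≥ 6 mo → qualifies.
Product B: score 810 ≥ 720; DTI 43.1% ≤ 45%; LTV 99% > 85%; employment 79 ≥ 24 mo; reserves 7.7 ≥ 3 mo → does not qualify.
Product C: score 810 ≥ 600; DTI 43.1% ≤ 45%; LTV 99% > 80% → does not qualify.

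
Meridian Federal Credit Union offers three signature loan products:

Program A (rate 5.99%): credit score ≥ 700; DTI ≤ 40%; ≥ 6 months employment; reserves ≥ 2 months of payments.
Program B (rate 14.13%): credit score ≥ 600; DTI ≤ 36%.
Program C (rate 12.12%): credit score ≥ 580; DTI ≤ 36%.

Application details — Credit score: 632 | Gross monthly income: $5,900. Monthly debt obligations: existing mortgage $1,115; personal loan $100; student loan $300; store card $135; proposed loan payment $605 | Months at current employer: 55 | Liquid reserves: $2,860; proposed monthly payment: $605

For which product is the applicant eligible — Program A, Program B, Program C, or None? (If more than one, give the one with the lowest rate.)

Total debts = (1,115 + 100 + 300 + 135 + 605) = 2,255; DTI = 2,255/5,900 = 38.2%.
Reserves = 2,860/605 = 4.7 months.
Program A: score 632 < 700; DTI 38.2% ≤ 40%; employment 55 ≥ 6 mo; reserves 4.7 ≥ 2 mo → does not qualify.
Program B: score 632 ≥ 600; DTI 38.2% > 36% → does not qualify.
Program C: score 632 ≥ 580; DTI 38.2% > 36% → does not qualify.

None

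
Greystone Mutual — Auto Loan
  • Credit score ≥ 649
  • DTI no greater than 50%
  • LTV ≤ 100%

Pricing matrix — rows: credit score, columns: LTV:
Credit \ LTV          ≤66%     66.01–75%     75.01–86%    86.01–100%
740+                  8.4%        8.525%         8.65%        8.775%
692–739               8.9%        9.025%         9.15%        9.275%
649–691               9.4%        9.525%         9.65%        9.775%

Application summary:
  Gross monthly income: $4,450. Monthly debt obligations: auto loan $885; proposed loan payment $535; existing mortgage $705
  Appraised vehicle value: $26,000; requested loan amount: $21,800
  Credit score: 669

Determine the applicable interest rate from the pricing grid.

9.65%

Credit score 669 ≥ 649; Total monthly debts = (885 + 535 + 705) = 2,125. DTI = 2,125/4,450 = 47.8% ≤ 50%
Loan-to-value = 21,800/26,000 = 83.8% — pass (100% max)
Credit 669 → row 649–691; LTV 83.8% → column 75.01–86%. Grid cell → 9.65%.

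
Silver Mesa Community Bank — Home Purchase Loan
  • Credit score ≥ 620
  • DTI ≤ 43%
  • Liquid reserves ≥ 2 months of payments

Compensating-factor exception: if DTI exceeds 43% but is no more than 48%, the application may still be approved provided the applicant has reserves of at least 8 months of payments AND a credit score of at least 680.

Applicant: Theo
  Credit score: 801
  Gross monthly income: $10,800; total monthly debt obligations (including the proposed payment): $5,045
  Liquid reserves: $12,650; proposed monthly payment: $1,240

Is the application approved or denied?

Credit score 801 ≥ 620 (meets base)
DTI = 5,045/10,800 = 46.7% > 43% — standard DTI limit exceeded.
Liquid reserves cover 12,650/1,240 = 10.2 months — ≥ 2 required
DTI 46.7% is within the 43%–48% exception band; checking compensating factors.
Reserves 10.2 ≥ 8 months; credit score 801 ≥ 680.
Both override conditions satisfied; DTI exception granted.

Approved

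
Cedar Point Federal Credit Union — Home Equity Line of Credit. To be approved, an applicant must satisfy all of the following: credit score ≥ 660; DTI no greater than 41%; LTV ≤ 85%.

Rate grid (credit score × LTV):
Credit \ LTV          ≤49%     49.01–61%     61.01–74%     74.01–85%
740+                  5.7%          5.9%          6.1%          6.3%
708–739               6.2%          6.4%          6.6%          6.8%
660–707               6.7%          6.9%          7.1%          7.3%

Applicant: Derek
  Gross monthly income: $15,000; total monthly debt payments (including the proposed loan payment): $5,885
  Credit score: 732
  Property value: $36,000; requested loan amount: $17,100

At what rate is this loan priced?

Credit score 732 ≥ 660; Debt-to-income = 5,885/15,000 = 39.2% — meets 41% limit
LTV = 17,100/36,000 = 47.5% ≤ 85%
Row: 732 falls in 708–739. Column: 47.5% falls in ≤49%. Rate = 6.2%.

6.2%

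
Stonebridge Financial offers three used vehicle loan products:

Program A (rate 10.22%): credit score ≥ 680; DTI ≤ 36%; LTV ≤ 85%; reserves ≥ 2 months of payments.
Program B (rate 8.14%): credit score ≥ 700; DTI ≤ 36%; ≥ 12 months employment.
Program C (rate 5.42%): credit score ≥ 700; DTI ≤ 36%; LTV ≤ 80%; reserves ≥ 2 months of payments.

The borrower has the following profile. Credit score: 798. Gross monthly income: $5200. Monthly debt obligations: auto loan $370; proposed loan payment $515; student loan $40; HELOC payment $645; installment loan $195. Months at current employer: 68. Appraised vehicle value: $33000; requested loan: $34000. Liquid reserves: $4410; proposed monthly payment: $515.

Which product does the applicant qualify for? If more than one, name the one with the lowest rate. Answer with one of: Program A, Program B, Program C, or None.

Total debts = (370 + 515 + 40 + 645 + 195) = 1,765; DTI = 1,765/5,200 = 33.9%.
LTV = 34,000/33,000 = 103%.
Reserves = 4,410/515 = 8.6 months.
Program A: score 798 ≥ 680; DTI 33.9% ≤ 36%; LTV 103% > 85%; reserves 8.6 ≥ 2 mo → does not qualify.
Program B: score 798 ≥ 700; DTI 33.9% ≤ 36%; employment 68 ≥ 12 mo → qualifies.
Program C: score 798 ≥ 700; DTI 33.9% ≤ 36%; LTV 103% > 80%; reserves 8.6 ≥ 2 mo → does not qualify.

Program B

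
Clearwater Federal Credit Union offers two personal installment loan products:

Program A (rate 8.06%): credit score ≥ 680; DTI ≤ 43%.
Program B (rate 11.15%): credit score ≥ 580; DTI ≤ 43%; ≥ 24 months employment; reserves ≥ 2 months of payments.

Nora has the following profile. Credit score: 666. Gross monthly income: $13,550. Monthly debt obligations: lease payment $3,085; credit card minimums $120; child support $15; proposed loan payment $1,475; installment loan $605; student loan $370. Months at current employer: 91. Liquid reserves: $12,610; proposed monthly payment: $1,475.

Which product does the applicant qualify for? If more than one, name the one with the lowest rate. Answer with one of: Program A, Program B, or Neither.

Program B

Total debts = (3,085 + 120 + 15 + 1,475 + 605 + 370) = 5,670; DTI = 5,670/13,550 = 41.8%.
Reserves = 12,610/1,475 = 8.5 months.
Program A: score 666 < 680; DTI 41.8% ≤ 43% → does not qualify.
Program B: score 666 ≥ 580; DTI 41.8% ≤ 43%; employment 91 ≥ 24 mo; reserves 8.5 ≥ 2 mo → qualifies.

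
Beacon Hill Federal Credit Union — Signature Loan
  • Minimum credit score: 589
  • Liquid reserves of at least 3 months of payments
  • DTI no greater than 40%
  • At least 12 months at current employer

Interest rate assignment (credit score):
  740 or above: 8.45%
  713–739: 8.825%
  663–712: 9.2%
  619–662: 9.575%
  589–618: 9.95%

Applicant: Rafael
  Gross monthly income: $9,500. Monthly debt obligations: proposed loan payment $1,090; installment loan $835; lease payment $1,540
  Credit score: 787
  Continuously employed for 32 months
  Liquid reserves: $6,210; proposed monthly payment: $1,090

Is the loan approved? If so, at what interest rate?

Approved at 8.45%

Credit score 787 ≥ 589 (meets minimum)
Employment 32 ≥ 12 months
Total monthly debts = (1,090 + 835 + 1,540) = 3,465. DTI: 3,465 ÷ 9,500 = 36.5%, within the 40% cap
Reserves: 6,210 ÷ 1,090 = 5.7 months (meets 3-month minimum)
All requirements met. Score 787 falls in the 740 or above tier → 8.45%.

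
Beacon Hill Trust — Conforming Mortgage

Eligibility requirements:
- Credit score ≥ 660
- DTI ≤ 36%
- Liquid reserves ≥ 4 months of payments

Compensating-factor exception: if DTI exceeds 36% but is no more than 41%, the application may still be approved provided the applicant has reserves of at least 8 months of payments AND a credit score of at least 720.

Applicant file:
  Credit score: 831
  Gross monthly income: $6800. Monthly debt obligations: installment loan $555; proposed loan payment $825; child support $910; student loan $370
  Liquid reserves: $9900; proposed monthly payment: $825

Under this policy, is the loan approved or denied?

Approved

Credit score 831 ≥ 660 (meets base)
Total debts = (555 + 825 + 910 + 370) = 2,660. DTI = 2,660/6,800 = 39.1% > 36% — standard DTI limit exceeded.
Reserves = 9,900/825 = 12.0 months ≥ 4
DTI 39.1% is within the 36%–41% exception band; checking compensating factors.
Override check — reserves: 12.0 mo (ok); score: 831 (ok).
Both compensating conditions met → exception applies.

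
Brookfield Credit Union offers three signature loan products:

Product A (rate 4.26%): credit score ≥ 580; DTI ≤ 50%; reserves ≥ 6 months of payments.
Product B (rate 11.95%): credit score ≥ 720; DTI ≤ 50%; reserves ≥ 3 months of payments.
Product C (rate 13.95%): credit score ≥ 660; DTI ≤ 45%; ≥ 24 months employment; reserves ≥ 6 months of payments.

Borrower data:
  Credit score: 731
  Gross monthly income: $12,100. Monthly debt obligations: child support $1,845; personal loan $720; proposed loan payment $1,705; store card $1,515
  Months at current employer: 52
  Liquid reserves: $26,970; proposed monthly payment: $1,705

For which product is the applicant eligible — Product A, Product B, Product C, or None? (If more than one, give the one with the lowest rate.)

Product A

Total debts = (1,845 + 720 + 1,705 + 1,515) = 5,785; DTI = 5,785/12,100 = 47.8%.
Reserves = 26,970/1,705 = 15.8 months.
Product A: score 731 ≥ 580; DTI 47.8% ≤ 50%; reserves 15.8 ≥ 6 mo → qualifies.
Product B: score 731 ≥ 720; DTI 47.8% ≤ 50%; reserves 15.8 ≥ 3 mo → qualifies.
Product C: score 731 ≥ 660; DTI 47.8% > 45%; employment 52 ≥ 24 mo; reserves 15.8 ≥ 6 mo → does not qualify.
Qualifying: Product A, Product B. Lowest rate is 4.26% → Product A.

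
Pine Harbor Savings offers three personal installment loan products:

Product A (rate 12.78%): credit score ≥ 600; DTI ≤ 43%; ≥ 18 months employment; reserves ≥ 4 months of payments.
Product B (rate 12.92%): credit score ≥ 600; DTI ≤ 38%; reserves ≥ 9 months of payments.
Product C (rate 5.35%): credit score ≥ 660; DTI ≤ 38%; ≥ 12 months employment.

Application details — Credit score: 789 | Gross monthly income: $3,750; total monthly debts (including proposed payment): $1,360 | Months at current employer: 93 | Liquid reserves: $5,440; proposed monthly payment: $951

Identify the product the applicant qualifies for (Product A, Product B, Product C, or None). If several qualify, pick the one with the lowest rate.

DTI = 1,360/3,750 = 36.3%.
Reserves = 5,440/951 = 5.7 months.
Product A: score 789 ≥ 600; DTI 36.3% ≤ 43%; employment 93 ≥ 18 mo; reserves 5.7 ≥ 4 mo → qualifies.
Product B: score 789 ≥ 600; DTI 36.3% ≤ 38%; reserves 5.7 < 9 mo → does not qualify.
Product C: score 789 ≥ 660; DTI 36.3% ≤ 38%; employment 93 ≥ 12 mo → qualifies.
Qualifying: Product A, Product C. Lowest rate is 5.35% → Product C.

Product C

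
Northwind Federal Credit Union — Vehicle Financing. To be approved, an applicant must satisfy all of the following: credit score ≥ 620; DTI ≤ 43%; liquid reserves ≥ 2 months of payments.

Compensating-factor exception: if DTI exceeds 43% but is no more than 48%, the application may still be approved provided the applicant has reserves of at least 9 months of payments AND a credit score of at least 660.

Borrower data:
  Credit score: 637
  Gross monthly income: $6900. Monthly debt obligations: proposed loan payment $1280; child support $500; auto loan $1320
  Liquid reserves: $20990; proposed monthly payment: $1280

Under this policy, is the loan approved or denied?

Credit score 637 ≥ 620 (meets base)
Total debts = (1,280 + 500 + 1,320) = 3,100. DTI = 3,100/6,900 = 44.9% > 43% — standard DTI limit exceeded.
Liquid reserves cover 20,990/1,280 = 16.4 months — ≥ 2 required
DTI 44.9% is within the 43%–48% exception band; checking compensating factors.
Override check — reserves: 16.4 mo (ok); score: 637 (below 660).
Override conditions not both satisfied; exception does not apply.

Denied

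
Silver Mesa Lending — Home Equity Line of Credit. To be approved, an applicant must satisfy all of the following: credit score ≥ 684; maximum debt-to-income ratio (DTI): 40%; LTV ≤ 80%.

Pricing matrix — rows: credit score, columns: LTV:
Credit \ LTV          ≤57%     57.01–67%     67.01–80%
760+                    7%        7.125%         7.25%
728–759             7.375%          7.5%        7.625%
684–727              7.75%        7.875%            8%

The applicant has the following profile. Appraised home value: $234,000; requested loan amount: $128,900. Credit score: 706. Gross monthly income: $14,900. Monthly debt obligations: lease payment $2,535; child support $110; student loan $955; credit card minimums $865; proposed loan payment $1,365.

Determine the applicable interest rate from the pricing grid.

7.75%

Credit score 706 ≥ 684; Total monthly debts = (2,535 + 110 + 955 + 865 + 1,365) = 5,830. DTI = 5,830/14,900 = 39.1% ≤ 40%
Loan-to-value = 128,900/234,000 = 55.1% — pass (80% max)
Credit 706 → row 684–727; LTV 55.1% → column ≤57%. Grid cell → 7.75%.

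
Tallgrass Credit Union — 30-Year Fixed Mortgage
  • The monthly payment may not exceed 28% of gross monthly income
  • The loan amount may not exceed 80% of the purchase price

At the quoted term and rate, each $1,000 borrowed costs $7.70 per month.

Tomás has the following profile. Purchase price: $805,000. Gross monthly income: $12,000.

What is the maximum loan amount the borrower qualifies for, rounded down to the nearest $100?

$436,300

Payment cap: 28% × $12,000 = $3,360/month.
At $7.70 per $1,000, that supports 3,360/7.70 × 1,000 ≈ $436,363 → $436,300.
LTV cap: 80% × $805,000 = $644,000 → $644,000.
Binding constraint: payment-to-income.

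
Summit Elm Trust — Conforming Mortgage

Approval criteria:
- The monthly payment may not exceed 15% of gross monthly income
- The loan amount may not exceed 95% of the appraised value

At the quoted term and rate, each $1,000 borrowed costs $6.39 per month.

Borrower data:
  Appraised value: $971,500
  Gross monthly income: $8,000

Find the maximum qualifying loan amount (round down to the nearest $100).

Payment cap: 15% × $8,000 = $1,200/month.
At $6.39 per $1,000, that supports 1,200/6.39 × 1,000 ≈ $187,793 → $187,700.
LTV cap: 95% × $971,500 = $922,925 → $922,900.
Binding constraint: payment-to-income.

$187,700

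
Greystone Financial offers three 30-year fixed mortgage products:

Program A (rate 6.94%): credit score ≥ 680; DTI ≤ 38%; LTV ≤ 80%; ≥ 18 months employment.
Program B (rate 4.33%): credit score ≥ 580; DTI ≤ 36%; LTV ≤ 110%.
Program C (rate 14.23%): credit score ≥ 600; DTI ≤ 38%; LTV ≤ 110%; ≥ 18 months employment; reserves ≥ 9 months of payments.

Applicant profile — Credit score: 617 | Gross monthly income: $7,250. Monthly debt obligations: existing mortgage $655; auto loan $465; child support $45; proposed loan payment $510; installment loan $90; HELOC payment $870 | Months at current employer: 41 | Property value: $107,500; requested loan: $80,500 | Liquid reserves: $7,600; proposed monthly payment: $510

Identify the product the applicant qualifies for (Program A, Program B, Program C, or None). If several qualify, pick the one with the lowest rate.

Program C

Total debts = (655 + 465 + 45 + 510 + 90 + 870) = 2,635; DTI = 2,635/7,250 = 36.3%.
LTV = 80,500/107,500 = 74.9%.
Reserves = 7,600/510 = 14.9 months.
Program A: score 617 < 680; DTI 36.3% ≤ 38%; LTV 74.9% ≤ 80%; employment 41 ≥ 18 mo → does not qualify.
Program B: score 617 ≥ 580; DTI 36.3% > 36%; LTV 74.9% ≤ 110% → does not qualify.
Program C: score 617 ≥ 600; DTI 36.3% ≤ 38%; LTV 74.9% ≤ 110%; employment 41 ≥ 18 mo; reserves 14.9 ≥ 9 mo → qualifies.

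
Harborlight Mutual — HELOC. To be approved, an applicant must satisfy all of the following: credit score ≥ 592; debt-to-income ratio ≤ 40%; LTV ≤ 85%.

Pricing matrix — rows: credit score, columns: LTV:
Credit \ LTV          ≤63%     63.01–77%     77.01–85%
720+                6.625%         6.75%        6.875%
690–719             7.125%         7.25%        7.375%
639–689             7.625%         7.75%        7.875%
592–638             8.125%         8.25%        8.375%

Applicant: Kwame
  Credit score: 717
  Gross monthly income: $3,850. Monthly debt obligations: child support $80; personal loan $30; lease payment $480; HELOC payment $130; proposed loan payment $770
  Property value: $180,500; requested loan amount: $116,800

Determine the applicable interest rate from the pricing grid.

Credit score 717 ≥ 592; Total monthly debts = (80 + 30 + 480 + 130 + 770) = 1,490. DTI: 1,490 ÷ 3,850 = 38.7%, within the 40% cap
Loan-to-value = 116,800/180,500 = 64.7% — pass (85% max)
Credit 717 → row 690–719; LTV 64.7% → column 63.01–77%. Grid cell → 7.25%.

7.25%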